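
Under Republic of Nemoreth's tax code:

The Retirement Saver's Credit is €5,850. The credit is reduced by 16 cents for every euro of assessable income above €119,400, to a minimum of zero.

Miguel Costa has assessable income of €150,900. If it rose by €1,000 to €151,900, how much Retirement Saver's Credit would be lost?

At €150,900 — 16% of the €31,500 excess over €119,400 is €5,040; credit = €5,850 − €5,040 = €810.
At €151,900 — 16% of the €32,500 excess over €119,400 is €5,200; credit = €5,850 − €5,200 = €650.
Lost: €810 − €650 = €160.

€160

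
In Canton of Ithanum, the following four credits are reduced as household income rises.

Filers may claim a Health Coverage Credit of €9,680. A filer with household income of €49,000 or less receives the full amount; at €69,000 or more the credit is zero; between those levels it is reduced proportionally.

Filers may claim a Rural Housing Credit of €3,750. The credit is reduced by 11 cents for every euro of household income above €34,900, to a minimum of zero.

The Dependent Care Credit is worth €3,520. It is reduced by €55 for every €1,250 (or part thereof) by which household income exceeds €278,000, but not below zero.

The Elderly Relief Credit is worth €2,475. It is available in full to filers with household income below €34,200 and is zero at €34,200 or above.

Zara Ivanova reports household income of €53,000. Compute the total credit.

€13,023

Health Coverage Credit: €53,000 is €4,000 into a €20,000 phase-out range, leaving 16,000/20,000 of the credit: €9,680 × 16,000/20,000 = €7,744.
Rural Housing Credit: 11% of the €18,100 excess over €34,900 is €1,991; credit = €3,750 − €1,991 = €1,759.
Dependent Care Credit: €53,000 is at or below the €278,000 threshold, so the full €3,520 applies.
Elderly Relief Credit: €53,000 meets or exceeds the €34,200 cutoff, so the credit is €0.
Total: €7,744 + €1,759 + €3,520 + €0 = €13,023.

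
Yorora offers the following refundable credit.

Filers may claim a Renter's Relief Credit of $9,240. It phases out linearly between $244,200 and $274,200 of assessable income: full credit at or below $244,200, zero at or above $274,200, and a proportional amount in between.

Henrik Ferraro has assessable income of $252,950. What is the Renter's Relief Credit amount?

$6,545

Renter's Relief Credit: $252,950 is $8,750 into a $30,000 phase-out range, leaving 21,250/30,000 of the credit: $9,240 × 21,250/30,000 = $6,545.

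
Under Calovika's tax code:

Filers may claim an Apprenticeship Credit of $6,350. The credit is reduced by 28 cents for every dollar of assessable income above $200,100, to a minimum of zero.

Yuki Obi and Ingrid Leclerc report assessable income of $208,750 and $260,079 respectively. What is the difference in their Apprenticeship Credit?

$3,928

Yuki ($208,750): Apprenticeship Credit: 28% of the $8,650 excess over $200,100 is $2,422; credit = $6,350 − $2,422 = $3,928.
Ingrid ($260,079): Apprenticeship Credit: 28% of the $59,979 excess over $200,100 is $16,794.12 ≥ base, so the credit is $0.
Difference: |$3,928 − $0| = $3,928.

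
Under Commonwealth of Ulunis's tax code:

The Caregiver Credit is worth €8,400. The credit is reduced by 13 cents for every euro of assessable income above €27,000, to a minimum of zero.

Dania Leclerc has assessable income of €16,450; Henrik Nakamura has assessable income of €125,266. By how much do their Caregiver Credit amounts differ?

€8,400

Dania (€16,450): Caregiver Credit: €16,450 is at or below the €27,000 threshold, so the full €8,400 applies.
Henrik (€125,266): Caregiver Credit: 13% of the €98,266 excess over €27,000 is €12,774.58 ≥ base, so the credit is €0.
Difference: |€8,400 − €0| = €8,400.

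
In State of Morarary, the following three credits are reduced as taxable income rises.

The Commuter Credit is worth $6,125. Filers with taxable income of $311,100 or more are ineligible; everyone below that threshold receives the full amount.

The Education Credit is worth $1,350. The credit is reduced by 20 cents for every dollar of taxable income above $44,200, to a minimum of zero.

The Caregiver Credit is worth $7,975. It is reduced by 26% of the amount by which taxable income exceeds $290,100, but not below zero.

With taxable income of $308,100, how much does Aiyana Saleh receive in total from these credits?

Commuter Credit: $308,100 is below the $311,100 cutoff, so the full $6,125 applies.
Education Credit: 20% of the $263,900 excess over $44,200 is $52,780 ≥ base, so the credit is $0.
Caregiver Credit: 26% of the $18,000 excess over $290,100 is $4,680; credit = $7,975 − $4,680 = $3,295.
Total: $6,125 + $0 + $3,295 = $9,420.

$9,420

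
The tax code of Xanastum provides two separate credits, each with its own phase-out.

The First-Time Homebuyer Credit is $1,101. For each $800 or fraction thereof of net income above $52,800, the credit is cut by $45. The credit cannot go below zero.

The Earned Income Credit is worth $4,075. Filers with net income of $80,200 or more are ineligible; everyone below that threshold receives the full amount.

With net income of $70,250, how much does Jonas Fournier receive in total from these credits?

$4,186

First-Time Homebuyer Credit: income exceeds $52,800 by $17,450, which is 22 full-or-partial $800 increments; reduction = 22 × $45 = $990, leaving $111.
Earned Income Credit: $70,250 is below the $80,200 cutoff, so the full $4,075 applies.
Total: $111 + $4,075 = $4,186.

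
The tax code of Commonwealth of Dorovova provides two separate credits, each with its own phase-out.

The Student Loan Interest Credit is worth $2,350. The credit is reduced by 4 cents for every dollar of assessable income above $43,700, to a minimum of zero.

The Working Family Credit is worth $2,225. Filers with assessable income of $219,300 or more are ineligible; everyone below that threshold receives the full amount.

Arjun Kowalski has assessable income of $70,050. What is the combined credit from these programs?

$3,521

Student Loan Interest Credit: 4% of the $26,350 excess over $43,700 is $1,054; credit = $2,350 − $1,054 = $1,296.
Working Family Credit: $70,050 is below the $219,300 cutoff, so the full $2,225 applies.
Total: $1,296 + $2,225 = $3,521.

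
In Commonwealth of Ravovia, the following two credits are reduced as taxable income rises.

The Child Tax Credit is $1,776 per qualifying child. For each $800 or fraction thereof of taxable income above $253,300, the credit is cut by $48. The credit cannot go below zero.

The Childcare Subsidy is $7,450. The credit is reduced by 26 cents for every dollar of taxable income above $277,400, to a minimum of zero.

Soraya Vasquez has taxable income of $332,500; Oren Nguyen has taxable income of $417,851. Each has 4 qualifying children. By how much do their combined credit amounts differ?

$2,352

Soraya ($332,500): Child Tax Credit: base = 4 × $1,776 = $7,104. income exceeds $253,300 by $79,200, which is 99 full-or-partial $800 increments; reduction = 99 × $48 = $4,752, leaving $2,352. Childcare Subsidy: 26% of the $55,100 excess over $277,400 is $14,326 ≥ base, so the credit is $0. total $2,352 + $0 = $2,352
Oren ($417,851): Child Tax Credit: base = 4 × $1,776 = $7,104. income exceeds $253,300 by $164,551 → 206 increments × $48 = $9,888 ≥ base, so the credit is $0. Childcare Subsidy: 26% of the $140,451 excess over $277,400 is $36,517.26 ≥ base, so the credit is $0. total $0 + $0 = $0
Difference: |$2,352 − $0| = $2,352.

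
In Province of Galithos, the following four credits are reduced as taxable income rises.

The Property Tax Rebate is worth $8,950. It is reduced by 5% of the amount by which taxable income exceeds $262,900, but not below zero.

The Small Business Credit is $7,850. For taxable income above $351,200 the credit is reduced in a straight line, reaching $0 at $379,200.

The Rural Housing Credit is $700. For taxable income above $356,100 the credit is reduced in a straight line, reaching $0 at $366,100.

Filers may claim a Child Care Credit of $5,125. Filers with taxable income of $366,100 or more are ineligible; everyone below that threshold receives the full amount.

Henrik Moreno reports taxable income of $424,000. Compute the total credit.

Property Tax Rebate: 5% of the $161,100 excess over $262,900 is $8,055; credit = $8,950 − $8,055 = $895.
Small Business Credit: $424,000 is at or above $379,200, so the credit is $0.
Rural Housing Credit: $424,000 is at or above $366,100, so the credit is $0.
Child Care Credit: $424,000 meets or exceeds the $366,100 cutoff, so the credit is $0.
Total: $895 + $0 + $0 + $0 = $895.

$895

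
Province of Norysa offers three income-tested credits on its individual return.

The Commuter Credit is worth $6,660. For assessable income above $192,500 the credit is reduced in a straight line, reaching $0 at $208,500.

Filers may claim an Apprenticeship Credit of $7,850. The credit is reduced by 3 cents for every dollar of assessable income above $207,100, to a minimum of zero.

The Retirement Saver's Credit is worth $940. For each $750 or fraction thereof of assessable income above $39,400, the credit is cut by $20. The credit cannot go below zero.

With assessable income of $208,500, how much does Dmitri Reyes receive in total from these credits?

$7,808

Commuter Credit: $208,500 is at or above $208,500, so the credit is $0.
Apprenticeship Credit: 3% of the $1,400 excess over $207,100 is $42; credit = $7,850 − $42 = $7,808.
Retirement Saver's Credit: income exceeds $39,400 by $169,100 → 226 increments × $20 = $4,520 ≥ base, so the credit is $0.
Total: $0 + $7,808 + $0 = $7,808.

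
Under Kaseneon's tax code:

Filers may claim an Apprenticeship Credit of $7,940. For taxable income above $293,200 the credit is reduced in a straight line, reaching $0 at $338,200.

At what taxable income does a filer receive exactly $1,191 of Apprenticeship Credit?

$1,191 is 1,191/7,940 of the full $7,940, so 6,749/7,940 of the $45,000 range has been used: income = $293,200 + $45,000 × 6,749/7,940 = $331,450.

$331,450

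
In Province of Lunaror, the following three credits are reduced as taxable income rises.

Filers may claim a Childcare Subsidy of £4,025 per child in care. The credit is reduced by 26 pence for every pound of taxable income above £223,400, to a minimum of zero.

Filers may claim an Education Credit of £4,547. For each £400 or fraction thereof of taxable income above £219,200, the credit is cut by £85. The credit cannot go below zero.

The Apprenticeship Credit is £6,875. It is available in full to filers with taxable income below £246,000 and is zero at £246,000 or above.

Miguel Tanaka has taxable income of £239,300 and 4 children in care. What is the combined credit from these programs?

£19,053

Childcare Subsidy: base = 4 × £4,025 = £16,100. 26% of the £15,900 excess over £223,400 is £4,134; credit = £16,100 − £4,134 = £11,966.
Education Credit: income exceeds £219,200 by £20,100, which is 51 full-or-partial £400 increments; reduction = 51 × £85 = £4,335, leaving £212.
Apprenticeship Credit: £239,300 is below the £246,000 cutoff, so the full £6,875 applies.
Total: £11,966 + £212 + £6,875 = £19,053.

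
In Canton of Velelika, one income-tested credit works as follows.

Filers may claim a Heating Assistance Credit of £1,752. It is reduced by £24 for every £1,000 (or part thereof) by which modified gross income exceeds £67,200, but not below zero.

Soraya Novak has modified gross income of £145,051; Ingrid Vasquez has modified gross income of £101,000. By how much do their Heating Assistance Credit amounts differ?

Soraya (£145,051): Heating Assistance Credit: income exceeds £67,200 by £77,851 → 78 increments × £24 = £1,872 ≥ base, so the credit is £0.
Ingrid (£101,000): Heating Assistance Credit: income exceeds £67,200 by £33,800, which is 34 full-or-partial £1,000 increments; reduction = 34 × £24 = £816, leaving £936.
Difference: |£0 − £936| = £936.

£936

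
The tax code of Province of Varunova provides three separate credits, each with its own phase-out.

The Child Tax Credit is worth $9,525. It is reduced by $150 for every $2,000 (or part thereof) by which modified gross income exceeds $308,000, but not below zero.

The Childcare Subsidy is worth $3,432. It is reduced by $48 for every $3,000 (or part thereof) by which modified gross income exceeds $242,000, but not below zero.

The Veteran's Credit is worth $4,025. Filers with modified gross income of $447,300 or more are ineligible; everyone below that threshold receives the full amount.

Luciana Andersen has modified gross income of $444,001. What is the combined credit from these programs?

$4,193

Child Tax Credit: income exceeds $308,000 by $136,001 → 69 increments × $150 = $10,350 ≥ base, so the credit is $0.
Childcare Subsidy: income exceeds $242,000 by $202,001, which is 68 full-or-partial $3,000 increments; reduction = 68 × $48 = $3,264, leaving $168.
Veteran's Credit: $444,001 is below the $447,300 cutoff, so the full $4,025 applies.
Total: $0 + $168 + $4,025 = $4,193.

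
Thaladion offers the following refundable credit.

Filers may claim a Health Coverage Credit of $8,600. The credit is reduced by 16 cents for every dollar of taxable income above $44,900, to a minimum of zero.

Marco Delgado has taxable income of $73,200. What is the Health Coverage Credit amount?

$4,072

Health Coverage Credit: 16% of the $28,300 excess over $44,900 is $4,528; credit = $8,600 − $4,528 = $4,072.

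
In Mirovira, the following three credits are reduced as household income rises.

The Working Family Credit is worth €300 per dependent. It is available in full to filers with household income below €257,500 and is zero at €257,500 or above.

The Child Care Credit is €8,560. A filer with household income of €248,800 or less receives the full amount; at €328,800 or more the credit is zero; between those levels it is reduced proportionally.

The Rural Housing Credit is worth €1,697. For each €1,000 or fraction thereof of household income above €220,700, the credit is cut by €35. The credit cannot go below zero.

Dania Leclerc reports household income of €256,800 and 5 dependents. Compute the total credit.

€9,606

Working Family Credit: base = 5 × €300 = €1,500. €256,800 is below the €257,500 cutoff, so the full €1,500 applies.
Child Care Credit: €256,800 is €8,000 into a €80,000 phase-out range, leaving 72,000/80,000 of the credit: €8,560 × 72,000/80,000 = €7,704.
Rural Housing Credit: income exceeds €220,700 by €36,100, which is 37 full-or-partial €1,000 increments; reduction = 37 × €35 = €1,295, leaving €402.
Total: €1,500 + €7,704 + €402 = €9,606.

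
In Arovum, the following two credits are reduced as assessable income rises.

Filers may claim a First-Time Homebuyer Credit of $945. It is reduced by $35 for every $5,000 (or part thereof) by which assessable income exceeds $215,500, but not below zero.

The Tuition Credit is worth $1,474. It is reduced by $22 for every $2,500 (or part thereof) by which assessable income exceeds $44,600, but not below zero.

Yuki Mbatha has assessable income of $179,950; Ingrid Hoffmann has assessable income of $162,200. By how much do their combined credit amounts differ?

$154

Yuki ($179,950): First-Time Homebuyer Credit: $179,950 is at or below the $215,500 threshold, so the full $945 applies. Tuition Credit: income exceeds $44,600 by $135,350, which is 55 full-or-partial $2,500 increments; reduction = 55 × $22 = $1,210, leaving $264. total $945 + $264 = $1,209
Ingrid ($162,200): First-Time Homebuyer Credit: $162,200 is at or below the $215,500 threshold, so the full $945 applies. Tuition Credit: income exceeds $44,600 by $117,600, which is 48 full-or-partial $2,500 increments; reduction = 48 × $22 = $1,056, leaving $418. total $945 + $418 = $1,363
Difference: |$1,209 − $1,363| = $154.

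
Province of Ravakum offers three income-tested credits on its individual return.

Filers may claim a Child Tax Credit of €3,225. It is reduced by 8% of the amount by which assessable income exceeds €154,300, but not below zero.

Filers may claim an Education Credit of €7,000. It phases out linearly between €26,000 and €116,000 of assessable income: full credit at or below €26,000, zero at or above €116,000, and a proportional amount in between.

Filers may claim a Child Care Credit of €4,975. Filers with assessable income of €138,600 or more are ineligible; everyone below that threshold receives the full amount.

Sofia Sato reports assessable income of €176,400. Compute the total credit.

Child Tax Credit: 8% of the €22,100 excess over €154,300 is €1,768; credit = €3,225 − €1,768 = €1,457.
Education Credit: €176,400 is at or above €116,000, so the credit is €0.
Child Care Credit: €176,400 meets or exceeds the €138,600 cutoff, so the credit is €0.
Total: €1,457 + €0 + €0 = €1,457.

€1,457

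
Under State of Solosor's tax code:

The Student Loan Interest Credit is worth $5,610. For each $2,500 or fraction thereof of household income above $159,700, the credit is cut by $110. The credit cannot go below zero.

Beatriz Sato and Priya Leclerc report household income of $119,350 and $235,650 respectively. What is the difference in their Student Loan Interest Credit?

Beatriz ($119,350): Student Loan Interest Credit: $119,350 is at or below the $159,700 threshold, so the full $5,610 applies.
Priya ($235,650): Student Loan Interest Credit: income exceeds $159,700 by $75,950, which is 31 full-or-partial $2,500 increments; reduction = 31 × $110 = $3,410, leaving $2,200.
Difference: |$5,610 − $2,200| = $3,410.

$3,410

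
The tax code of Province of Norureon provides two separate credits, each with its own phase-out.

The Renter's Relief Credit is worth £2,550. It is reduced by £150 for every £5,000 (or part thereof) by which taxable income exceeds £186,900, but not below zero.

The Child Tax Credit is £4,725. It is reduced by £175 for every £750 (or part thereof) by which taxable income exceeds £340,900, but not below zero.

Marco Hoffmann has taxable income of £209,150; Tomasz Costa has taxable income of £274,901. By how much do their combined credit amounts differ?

£1,800

Marco (£209,150): Renter's Relief Credit: income exceeds £186,900 by £22,250, which is 5 full-or-partial £5,000 increments; reduction = 5 × £150 = £750, leaving £1,800. Child Tax Credit: £209,150 is at or below the £340,900 threshold, so the full £4,725 applies. total £1,800 + £4,725 = £6,525
Tomasz (£274,901): Renter's Relief Credit: income exceeds £186,900 by £88,001 → 18 increments × £150 = £2,700 ≥ base, so the credit is £0. Child Tax Credit: £274,901 is at or below the £340,900 threshold, so the full £4,725 applies. total £0 + £4,725 = £4,725
Difference: |£6,525 − £4,725| = £1,800.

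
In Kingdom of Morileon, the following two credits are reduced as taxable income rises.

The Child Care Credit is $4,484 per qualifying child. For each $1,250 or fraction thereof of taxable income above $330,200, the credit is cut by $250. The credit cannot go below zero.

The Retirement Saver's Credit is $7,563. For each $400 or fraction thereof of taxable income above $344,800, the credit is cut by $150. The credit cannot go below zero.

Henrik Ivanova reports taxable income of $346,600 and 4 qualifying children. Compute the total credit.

Child Care Credit: base = 4 × $4,484 = $17,936. income exceeds $330,200 by $16,400, which is 14 full-or-partial $1,250 increments; reduction = 14 × $250 = $3,500, leaving $14,436.
Retirement Saver's Credit: income exceeds $344,800 by $1,800, which is 5 full-or-partial $400 increments; reduction = 5 × $150 = $750, leaving $6,813.
Total: $14,436 + $6,813 = $21,249.

$21,249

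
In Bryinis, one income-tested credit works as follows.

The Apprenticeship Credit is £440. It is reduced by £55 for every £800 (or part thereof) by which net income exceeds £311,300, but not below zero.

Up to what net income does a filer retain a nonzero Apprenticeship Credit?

£316,900

After 7 increments the reduction is 7 × £55 = £385, leaving £55; one more increment wipes it out. Increment 7 ends at excess 7 × £800 = £5,600, so the highest qualifying income is £311,300 + £5,600 = £316,900.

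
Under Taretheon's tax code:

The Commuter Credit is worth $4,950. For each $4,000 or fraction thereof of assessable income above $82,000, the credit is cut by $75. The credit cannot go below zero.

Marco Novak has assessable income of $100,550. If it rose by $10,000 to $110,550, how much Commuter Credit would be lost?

$225

At $100,550 — income exceeds $82,000 by $18,550, which is 5 full-or-partial $4,000 increments; reduction = 5 × $75 = $375, leaving $4,575.
At $110,550 — income exceeds $82,000 by $28,550, which is 8 full-or-partial $4,000 increments; reduction = 8 × $75 = $600, leaving $4,350.
Lost: $4,575 − $4,350 = $225.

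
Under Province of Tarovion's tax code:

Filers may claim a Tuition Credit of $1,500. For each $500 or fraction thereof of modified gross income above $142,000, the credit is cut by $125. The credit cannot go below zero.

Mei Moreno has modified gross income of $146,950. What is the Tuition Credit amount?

$250

Tuition Credit: income exceeds $142,000 by $4,950, which is 10 full-or-partial $500 increments; reduction = 10 × $125 = $1,250, leaving $250.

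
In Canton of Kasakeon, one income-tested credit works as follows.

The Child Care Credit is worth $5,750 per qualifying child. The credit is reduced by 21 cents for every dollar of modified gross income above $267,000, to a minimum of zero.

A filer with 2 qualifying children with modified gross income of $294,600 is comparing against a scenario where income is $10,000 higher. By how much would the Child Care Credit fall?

At $294,600 — base = 2 × $5,750 = $11,500. 21% of the $27,600 excess over $267,000 is $5,796; credit = $11,500 − $5,796 = $5,704.
At $304,600 — base = 2 × $5,750 = $11,500. 21% of the $37,600 excess over $267,000 is $7,896; credit = $11,500 − $7,896 = $3,604.
Lost: $5,704 − $3,604 = $2,100.

$2,100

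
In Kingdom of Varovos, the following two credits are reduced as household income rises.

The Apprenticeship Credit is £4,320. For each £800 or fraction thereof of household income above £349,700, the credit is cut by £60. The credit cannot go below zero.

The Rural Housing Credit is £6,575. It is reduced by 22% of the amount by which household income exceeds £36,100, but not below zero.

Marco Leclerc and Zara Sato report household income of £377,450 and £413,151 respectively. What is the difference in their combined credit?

Marco (£377,450): Apprenticeship Credit: income exceeds £349,700 by £27,750, which is 35 full-or-partial £800 increments; reduction = 35 × £60 = £2,100, leaving £2,220. Rural Housing Credit: 22% of the £341,350 excess over £36,100 is £75,097 ≥ base, so the credit is £0. total £2,220 + £0 = £2,220
Zara (£413,151): Apprenticeship Credit: income exceeds £349,700 by £63,451 → 80 increments × £60 = £4,800 ≥ base, so the credit is £0. Rural Housing Credit: 22% of the £377,051 excess over £36,100 is £82,951.22 ≥ base, so the credit is £0. total £0 + £0 = £0
Difference: |£2,220 − £0| = £2,220.

£2,220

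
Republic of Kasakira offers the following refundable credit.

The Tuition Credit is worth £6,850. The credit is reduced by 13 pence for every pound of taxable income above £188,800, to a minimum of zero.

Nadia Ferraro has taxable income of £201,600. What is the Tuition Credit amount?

Tuition Credit: 13% of the £12,800 excess over £188,800 is £1,664; credit = £6,850 − £1,664 = £5,186.

£5,186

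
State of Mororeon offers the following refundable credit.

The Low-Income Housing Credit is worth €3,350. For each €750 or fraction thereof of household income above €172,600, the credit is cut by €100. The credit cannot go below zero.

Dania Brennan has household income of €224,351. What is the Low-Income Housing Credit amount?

Low-Income Housing Credit: income exceeds €172,600 by €51,751 → 70 increments × €100 = €7,000 ≥ base, so the credit is €0.

€0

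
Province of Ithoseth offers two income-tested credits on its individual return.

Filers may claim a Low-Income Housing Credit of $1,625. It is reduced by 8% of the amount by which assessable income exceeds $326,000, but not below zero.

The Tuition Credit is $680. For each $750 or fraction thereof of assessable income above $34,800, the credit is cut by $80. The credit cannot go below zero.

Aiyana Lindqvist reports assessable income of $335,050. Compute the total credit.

Low-Income Housing Credit: 8% of the $9,050 excess over $326,000 is $724; credit = $1,625 − $724 = $901.
Tuition Credit: income exceeds $34,800 by $300,250 → 401 increments × $80 = $32,080 ≥ base, so the credit is $0.
Total: $901 + $0 = $901.

$901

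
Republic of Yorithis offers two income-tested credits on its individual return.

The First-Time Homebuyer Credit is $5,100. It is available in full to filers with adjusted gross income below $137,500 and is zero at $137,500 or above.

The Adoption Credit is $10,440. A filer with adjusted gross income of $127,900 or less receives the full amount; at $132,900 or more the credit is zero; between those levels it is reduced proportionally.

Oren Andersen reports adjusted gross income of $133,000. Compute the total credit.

First-Time Homebuyer Credit: $133,000 is below the $137,500 cutoff, so the full $5,100 applies.
Adoption Credit: $133,000 is at or above $132,900, so the credit is $0.
Total: $5,100 + $0 = $5,100.

$5,100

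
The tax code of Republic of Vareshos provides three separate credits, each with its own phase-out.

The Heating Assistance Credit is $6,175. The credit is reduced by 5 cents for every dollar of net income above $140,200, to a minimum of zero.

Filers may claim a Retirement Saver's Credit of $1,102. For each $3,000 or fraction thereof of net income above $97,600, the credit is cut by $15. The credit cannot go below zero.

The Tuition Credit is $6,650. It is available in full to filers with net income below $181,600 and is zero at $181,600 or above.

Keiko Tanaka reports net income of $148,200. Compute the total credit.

Heating Assistance Credit: 5% of the $8,000 excess over $140,200 is $400; credit = $6,175 − $400 = $5,775.
Retirement Saver's Credit: income exceeds $97,600 by $50,600, which is 17 full-or-partial $3,000 increments; reduction = 17 × $15 = $255, leaving $847.
Tuition Credit: $148,200 is below the $181,600 cutoff, so the full $6,650 applies.
Total: $5,775 + $847 + $6,650 = $13,272.

$13,272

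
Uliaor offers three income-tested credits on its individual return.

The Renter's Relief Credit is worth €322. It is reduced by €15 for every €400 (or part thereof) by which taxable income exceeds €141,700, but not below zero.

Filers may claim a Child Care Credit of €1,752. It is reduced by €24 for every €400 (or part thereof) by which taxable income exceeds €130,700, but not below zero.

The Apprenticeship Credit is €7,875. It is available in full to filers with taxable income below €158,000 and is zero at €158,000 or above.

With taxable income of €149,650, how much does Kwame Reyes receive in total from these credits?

€8,497

Renter's Relief Credit: income exceeds €141,700 by €7,950, which is 20 full-or-partial €400 increments; reduction = 20 × €15 = €300, leaving €22.
Child Care Credit: income exceeds €130,700 by €18,950, which is 48 full-or-partial €400 increments; reduction = 48 × €24 = €1,152, leaving €600.
Apprenticeship Credit: €149,650 is below the €158,000 cutoff, so the full €7,875 applies.
Total: €22 + €600 + €7,875 = €8,497.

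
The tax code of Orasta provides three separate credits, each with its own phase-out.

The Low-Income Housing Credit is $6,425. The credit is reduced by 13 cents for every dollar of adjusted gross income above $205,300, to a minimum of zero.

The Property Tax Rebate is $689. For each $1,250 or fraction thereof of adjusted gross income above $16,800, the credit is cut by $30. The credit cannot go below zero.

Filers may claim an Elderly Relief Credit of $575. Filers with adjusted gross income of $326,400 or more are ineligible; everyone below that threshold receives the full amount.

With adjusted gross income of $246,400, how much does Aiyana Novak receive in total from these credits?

Low-Income Housing Credit: 13% of the $41,100 excess over $205,300 is $5,343; credit = $6,425 − $5,343 = $1,082.
Property Tax Rebate: income exceeds $16,800 by $229,600 → 184 increments × $30 = $5,520 ≥ base, so the credit is $0.
Elderly Relief Credit: $246,400 is below the $326,400 cutoff, so the full $575 applies.
Total: $1,082 + $0 + $575 = $1,657.

$1,657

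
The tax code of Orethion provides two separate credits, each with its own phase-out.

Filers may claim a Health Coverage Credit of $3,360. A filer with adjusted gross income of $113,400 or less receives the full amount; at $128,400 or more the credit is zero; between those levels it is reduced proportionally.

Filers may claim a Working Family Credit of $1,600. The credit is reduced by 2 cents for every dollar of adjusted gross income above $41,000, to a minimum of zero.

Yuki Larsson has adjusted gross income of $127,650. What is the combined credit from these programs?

$168

Health Coverage Credit: $127,650 is $14,250 into a $15,000 phase-out range, leaving 750/15,000 of the credit: $3,360 × 750/15,000 = $168.
Working Family Credit: 2% of the $86,650 excess over $41,000 is $1,733 ≥ base, so the credit is $0.
Total: $168 + $0 = $168.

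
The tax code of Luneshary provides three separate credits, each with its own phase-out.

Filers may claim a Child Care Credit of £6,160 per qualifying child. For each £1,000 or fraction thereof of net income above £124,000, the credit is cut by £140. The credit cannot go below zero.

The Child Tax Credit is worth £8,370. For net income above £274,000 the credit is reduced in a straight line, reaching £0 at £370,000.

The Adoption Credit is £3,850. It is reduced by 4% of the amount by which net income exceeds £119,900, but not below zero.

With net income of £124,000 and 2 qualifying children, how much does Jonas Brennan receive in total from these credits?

Child Care Credit: base = 2 × £6,160 = £12,320. £124,000 is at or below the £124,000 threshold, so the full £12,320 applies.
Child Tax Credit: £124,000 is at or below the £274,000 threshold, so the full £8,370 applies.
Adoption Credit: 4% of the £4,100 excess over £119,900 is £164; credit = £3,850 − £164 = £3,686.
Total: £12,320 + £8,370 + £3,686 = £24,376.

£24,376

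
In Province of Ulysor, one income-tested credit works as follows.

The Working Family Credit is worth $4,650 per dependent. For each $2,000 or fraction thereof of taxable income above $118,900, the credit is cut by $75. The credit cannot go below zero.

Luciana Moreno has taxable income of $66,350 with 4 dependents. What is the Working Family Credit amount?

$18,600

Working Family Credit: base = 4 × $4,650 = $18,600. $66,350 is at or below the $118,900 threshold, so the full $18,600 applies.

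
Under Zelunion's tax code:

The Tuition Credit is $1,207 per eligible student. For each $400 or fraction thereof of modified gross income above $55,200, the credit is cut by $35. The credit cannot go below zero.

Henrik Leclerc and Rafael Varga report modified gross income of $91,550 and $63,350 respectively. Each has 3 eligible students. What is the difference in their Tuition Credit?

$2,450

Henrik ($91,550): Tuition Credit: base = 3 × $1,207 = $3,621. income exceeds $55,200 by $36,350, which is 91 full-or-partial $400 increments; reduction = 91 × $35 = $3,185, leaving $436.
Rafael ($63,350): Tuition Credit: base = 3 × $1,207 = $3,621. income exceeds $55,200 by $8,150, which is 21 full-or-partial $400 increments; reduction = 21 × $35 = $735, leaving $2,886.
Difference: |$436 − $2,886| = $2,450.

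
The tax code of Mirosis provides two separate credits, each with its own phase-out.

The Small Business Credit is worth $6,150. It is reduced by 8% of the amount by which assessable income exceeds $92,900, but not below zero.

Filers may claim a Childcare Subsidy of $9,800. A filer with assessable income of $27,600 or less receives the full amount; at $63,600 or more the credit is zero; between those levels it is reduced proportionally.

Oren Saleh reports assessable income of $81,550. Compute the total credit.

Small Business Credit: $81,550 is at or below the $92,900 threshold, so the full $6,150 applies.
Childcare Subsidy: $81,550 is at or above $63,600, so the credit is $0.
Total: $6,150 + $0 = $6,150.

$6,150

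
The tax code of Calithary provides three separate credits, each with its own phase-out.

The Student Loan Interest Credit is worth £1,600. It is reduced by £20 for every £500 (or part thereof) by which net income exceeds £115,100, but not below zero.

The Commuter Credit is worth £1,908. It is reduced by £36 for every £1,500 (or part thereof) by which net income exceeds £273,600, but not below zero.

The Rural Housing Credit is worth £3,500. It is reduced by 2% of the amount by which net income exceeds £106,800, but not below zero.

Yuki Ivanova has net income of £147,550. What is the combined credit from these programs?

Student Loan Interest Credit: income exceeds £115,100 by £32,450, which is 65 full-or-partial £500 increments; reduction = 65 × £20 = £1,300, leaving £300.
Commuter Credit: £147,550 is at or below the £273,600 threshold, so the full £1,908 applies.
Rural Housing Credit: 2% of the £40,750 excess over £106,800 is £815; credit = £3,500 − £815 = £2,685.
Total: £300 + £1,908 + £2,685 = £4,893.

£4,893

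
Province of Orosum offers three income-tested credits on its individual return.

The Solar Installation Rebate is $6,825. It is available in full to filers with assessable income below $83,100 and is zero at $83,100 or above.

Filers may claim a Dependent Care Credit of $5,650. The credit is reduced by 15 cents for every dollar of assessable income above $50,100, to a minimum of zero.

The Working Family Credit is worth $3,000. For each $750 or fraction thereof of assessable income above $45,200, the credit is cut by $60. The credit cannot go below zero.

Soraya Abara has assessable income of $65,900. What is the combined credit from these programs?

$11,425

Solar Installation Rebate: $65,900 is below the $83,100 cutoff, so the full $6,825 applies.
Dependent Care Credit: 15% of the $15,800 excess over $50,100 is $2,370; credit = $5,650 − $2,370 = $3,280.
Working Family Credit: income exceeds $45,200 by $20,700, which is 28 full-or-partial $750 increments; reduction = 28 × $60 = $1,680, leaving $1,320.
Total: $6,825 + $3,280 + $1,320 = $11,425.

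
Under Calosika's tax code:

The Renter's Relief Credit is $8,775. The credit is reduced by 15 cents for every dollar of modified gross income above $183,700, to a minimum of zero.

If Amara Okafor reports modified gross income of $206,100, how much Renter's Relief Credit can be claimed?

Renter's Relief Credit: 15% of the $22,400 excess over $183,700 is $3,360; credit = $8,775 − $3,360 = $5,415.

$5,415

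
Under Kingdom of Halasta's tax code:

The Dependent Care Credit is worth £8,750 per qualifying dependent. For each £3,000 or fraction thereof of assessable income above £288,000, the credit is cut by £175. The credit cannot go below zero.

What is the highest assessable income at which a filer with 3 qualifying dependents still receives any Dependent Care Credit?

Full credit = 3 × £8,750 = £26,250.
After 149 increments the reduction is 149 × £175 = £26,075, leaving £175; one more increment wipes it out. Increment 149 ends at excess 149 × £3,000 = £447,000, so the highest qualifying income is £288,000 + £447,000 = £735,000.

£735,000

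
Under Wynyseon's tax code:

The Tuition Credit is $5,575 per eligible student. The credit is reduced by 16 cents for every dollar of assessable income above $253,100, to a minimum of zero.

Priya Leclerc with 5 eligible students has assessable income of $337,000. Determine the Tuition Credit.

$14,451

Tuition Credit: base = 5 × $5,575 = $27,875. 16% of the $83,900 excess over $253,100 is $13,424; credit = $27,875 − $13,424 = $14,451.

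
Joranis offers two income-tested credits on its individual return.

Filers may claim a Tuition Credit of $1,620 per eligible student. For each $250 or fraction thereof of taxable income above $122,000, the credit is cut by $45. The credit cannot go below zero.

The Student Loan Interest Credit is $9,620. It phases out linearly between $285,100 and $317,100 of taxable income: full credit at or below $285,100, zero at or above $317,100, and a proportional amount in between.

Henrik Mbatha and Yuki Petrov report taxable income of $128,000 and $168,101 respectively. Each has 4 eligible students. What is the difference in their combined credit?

$5,400

Henrik ($128,000): Tuition Credit: base = 4 × $1,620 = $6,480. income exceeds $122,000 by $6,000, which is 24 full-or-partial $250 increments; reduction = 24 × $45 = $1,080, leaving $5,400. Student Loan Interest Credit: $128,000 is at or below the $285,100 threshold, so the full $9,620 applies. total $5,400 + $9,620 = $15,020
Yuki ($168,101): Tuition Credit: base = 4 × $1,620 = $6,480. income exceeds $122,000 by $46,101 → 185 increments × $45 = $8,325 ≥ base, so the credit is $0. Student Loan Interest Credit: $168,101 is at or below the $285,100 threshold, so the full $9,620 applies. total $0 + $9,620 = $9,620
Difference: |$15,020 − $9,620| = $5,400.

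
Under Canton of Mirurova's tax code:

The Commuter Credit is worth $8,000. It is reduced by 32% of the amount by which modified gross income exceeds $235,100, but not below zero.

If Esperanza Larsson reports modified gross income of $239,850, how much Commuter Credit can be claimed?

Commuter Credit: 32% of the $4,750 excess over $235,100 is $1,520; credit = $8,000 − $1,520 = $6,480.

$6,480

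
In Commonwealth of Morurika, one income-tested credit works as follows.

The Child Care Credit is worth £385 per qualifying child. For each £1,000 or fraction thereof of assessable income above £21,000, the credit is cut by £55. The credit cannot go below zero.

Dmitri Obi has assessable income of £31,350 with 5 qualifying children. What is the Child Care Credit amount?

Child Care Credit: base = 5 × £385 = £1,925. income exceeds £21,000 by £10,350, which is 11 full-or-partial £1,000 increments; reduction = 11 × £55 = £605, leaving £1,320.

£1,320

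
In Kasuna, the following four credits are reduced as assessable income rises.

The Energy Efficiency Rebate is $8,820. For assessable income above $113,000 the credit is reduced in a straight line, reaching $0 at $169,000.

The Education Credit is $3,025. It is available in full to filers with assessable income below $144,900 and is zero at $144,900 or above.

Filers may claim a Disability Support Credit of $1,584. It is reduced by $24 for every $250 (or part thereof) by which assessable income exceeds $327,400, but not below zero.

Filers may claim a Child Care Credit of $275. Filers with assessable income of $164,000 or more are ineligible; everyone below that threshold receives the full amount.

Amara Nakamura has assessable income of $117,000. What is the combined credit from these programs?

Energy Efficiency Rebate: $117,000 is $4,000 into a $56,000 phase-out range, leaving 52,000/56,000 of the credit: $8,820 × 52,000/56,000 = $8,190.
Education Credit: $117,000 is below the $144,900 cutoff, so the full $3,025 applies.
Disability Support Credit: $117,000 is at or below the $327,400 threshold, so the full $1,584 applies.
Child Care Credit: $117,000 is below the $164,000 cutoff, so the full $275 applies.
Total: $8,190 + $3,025 + $1,584 + $275 = $13,074.

$13,074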